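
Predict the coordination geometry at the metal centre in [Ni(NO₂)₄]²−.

Each nitro (N-bound nitrite) is −1; balancing the −2 overall charge requires Ni(II).
Nickel is a group-10 element; Ni(II) is therefore d⁸.
Coordination number: 4.
Nitro (N-bound nitrite) is a strong-field ligand (high in the spectrochemical series).
A 3d d⁸ ion with strong-field ligands gains enough CFSE to favour square planar over tetrahedral.

square planar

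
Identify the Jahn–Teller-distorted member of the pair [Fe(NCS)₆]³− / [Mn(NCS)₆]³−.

[Fe(NCS)₆]³−: Ligand charges: each isothiocyanate is −1. With an overall charge of −3 the iron centre must be in the +3 oxidation state. Fe sits in group 8, so the d-electron count is 8 − 3 = 5. Isothiocyanate is a weak-field ligand for a first-row metal, so the complex is high-spin. The d⁵ configuration leaves the e_g set evenly filled (or empty) — no strong Jahn–Teller driving force.
[Mn(NCS)₆]³−: Summing ligand charges against the −3 overall charge gives an oxidation state of +3 for manganese. Mn sits in group 7, so the d-electron count is 7 − 3 = 4. Isothiocyanate is a weak-field ligand for a first-row metal, so the complex is high-spin. The t₂g³e_g¹ (high-spin) configuration has an unevenly filled e_g set; the Jahn–Teller theorem predicts a tetragonal distortion (typically axial elongation) to lift the degeneracy.

[Mn(NCS)₆]³−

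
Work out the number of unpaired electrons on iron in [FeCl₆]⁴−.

Each chloride is −1; balancing the −4 overall charge requires Fe(II).
Iron is a group-8 element; Fe(II) is therefore d⁶.
The spin state decides the count: Chloride is a weak-field ligand for a first-row metal, so the complex is high-spin.
An octahedral high-spin d⁶ ion is t₂g⁴e_g², giving 4 unpaired electrons.

4 unpaired electrons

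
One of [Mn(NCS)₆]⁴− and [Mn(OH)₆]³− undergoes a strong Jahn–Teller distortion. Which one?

[Mn(NCS)₆]⁴−: Each isothiocyanate is −1; balancing the −4 overall charge requires Mn(II). Group 7 minus oxidation state 2 gives a d⁵ configuration. Isothiocyanate is a weak-field ligand for a first-row metal, so the complex is high-spin. The d⁵ configuration leaves the e_g set evenly filled (or empty) — no strong Jahn–Teller driving force.
[Mn(OH)₆]³−: Each hydroxide is −1; balancing the −3 overall charge requires Mn(III). Manganese is a group-7 element; Mn(III) is therefore d⁴. Hydroxide is a weak-field ligand for a first-row metal, so the complex is high-spin. The t₂g³e_g¹ (high-spin) configuration has an unevenly filled e_g set; the Jahn–Teller theorem predicts a tetragonal distortion (typically axial elongation) to lift the degeneracy.

[Mn(OH)₆]³−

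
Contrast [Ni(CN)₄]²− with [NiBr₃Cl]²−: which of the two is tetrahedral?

[NiBr₃Cl]²−

For [Ni(CN)₄]²−: Ligand charges: each cyanide is −1. With an overall charge of −2 the nickel centre must be in the +2 oxidation state. Group 10 minus oxidation state 2 gives a d⁸ configuration. Cyanide is a strong-field ligand (high in the spectrochemical series). A 3d d⁸ ion with strong-field ligands gains enough CFSE to favour square planar over tetrahedral. → square planar.
For [NiBr₃Cl]²−: Summing ligand charges against the −2 overall charge gives an oxidation state of +2 for nickel. Group 10 minus oxidation state 2 gives a d⁸ configuration. Bromide and chloride are weak-field ligands. With weak-field ligands the CFSE gain from square planar is small, so a 3d d⁸ ion takes the sterically preferred tetrahedral geometry. → tetrahedral.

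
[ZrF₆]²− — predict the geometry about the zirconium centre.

Each fluoride is −1; balancing the −2 overall charge requires Zr(IV).
Zr sits in group 4, so the d-electron count is 4 − 4 = 0.
Coordination number: 6.
Six donors around a single metal centre give an octahedral coordination sphere.

octahedral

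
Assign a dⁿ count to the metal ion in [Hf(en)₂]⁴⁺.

Ligand charges: ethylenediamine is neutral. With an overall charge of +4 the hafnium centre must be in the +4 oxidation state.
Group 4 minus oxidation state 4 gives a d⁰ configuration.

d0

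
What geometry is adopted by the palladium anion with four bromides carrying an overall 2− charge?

Ligand charges: each bromide is −1. With an overall charge of −2 the palladium centre must be in the +2 oxidation state.
Pd sits in group 10, so the d-electron count is 10 − 2 = 8.
With 4 monodentate ligands the coordination number is 4.
A 4d d⁸ ion has a large crystal-field splitting; square planar leaves the high-energy d_{x²−y²} orbital empty and maximises CFSE.

square planar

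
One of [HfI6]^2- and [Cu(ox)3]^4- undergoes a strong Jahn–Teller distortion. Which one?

[HfI6]^2-: Summing ligand charges against the −2 overall charge gives an oxidation state of +4 for hafnium. Hf sits in group 4, so the d-electron count is 4 − 4 = 0. The d⁰ configuration leaves the e_g set evenly filled (or empty) — no strong Jahn–Teller driving force.
[Cu(ox)3]^4-: Each oxalate is −2; balancing the −4 overall charge requires Cu(II). Group 11 minus oxidation state 2 gives a d⁹ configuration. The t₂g⁶e_g³ configuration has an unevenly filled e_g set; the Jahn–Teller theorem predicts a tetragonal distortion (typically axial elongation) to lift the degeneracy.

[Cu(ox)3]^4-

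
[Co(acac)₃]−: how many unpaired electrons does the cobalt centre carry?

3 unpaired electrons

Each acetylacetonate is −1; balancing the −1 overall charge requires Co(II).
Cobalt is a group-9 element; Co(II) is therefore d⁷.
Counting donor atoms: 3×acetylacetonate (bidentate) → 6 donors. Coordination number = 6.
The spin state decides the count: Acetylacetonate is a weak-field ligand for a first-row metal, so the complex is high-spin.
An octahedral high-spin d⁷ ion is t₂g⁵e_g², giving 3 unpaired electrons.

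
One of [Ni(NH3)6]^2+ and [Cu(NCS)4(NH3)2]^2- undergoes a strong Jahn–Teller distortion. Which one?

[Cu(NCS)4(NH3)2]^2-

[Ni(NH3)6]^2+: Ligand charges: ammonia is neutral. With an overall charge of +2 the nickel centre must be in the +2 oxidation state. Ni sits in group 10, so the d-electron count is 10 − 2 = 8. The d⁸ configuration leaves the e_g set evenly filled (or empty) — no strong Jahn–Teller driving force.
[Cu(NCS)4(NH3)2]^2-: Ligand charges: each isothiocyanate is −1; ammonia is neutral. With an overall charge of −2 the copper centre must be in the +2 oxidation state. Copper is a group-11 element; Cu(II) is therefore d⁹. The t₂g⁶e_g³ configuration has an unevenly filled e_g set; the Jahn–Teller theorem predicts a tetragonal distortion (typically axial elongation) to lift the degeneracy.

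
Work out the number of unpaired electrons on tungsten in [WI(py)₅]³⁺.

2

Ligand charges: each iodide is −1; pyridine is neutral. With an overall charge of +3 the tungsten centre must be in the +4 oxidation state.
Group 6 minus oxidation state 4 gives a d² configuration.
In an octahedral field the d² configuration is t₂g²e_g⁰ (only one arrangement possible), giving 2 unpaired electrons.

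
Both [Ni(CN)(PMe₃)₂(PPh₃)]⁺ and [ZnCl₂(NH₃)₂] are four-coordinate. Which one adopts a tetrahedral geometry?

[ZnCl₂(NH₃)₂]

For [Ni(CN)(PMe₃)₂(PPh₃)]⁺: Each cyanide is −1; trimethylphosphine is neutral; triphenylphosphine is neutral; balancing the +1 overall charge requires Ni(II). Nickel is a group-10 element; Ni(II) is therefore d⁸. Cyanide, trimethylphosphine, and triphenylphosphine are strong-field ligands (high in the spectrochemical series). A 3d d⁸ ion with strong-field ligands gains enough CFSE to favour square planar over tetrahedral. → square planar.
For [ZnCl₂(NH₃)₂]: Ligand charges: each chloride is −1; ammonia is neutral. With an overall charge of 0 the zinc centre must be in the +2 oxidation state. Zn sits in group 12, so the d-electron count is 12 − 2 = 10. A d¹⁰ ion has no crystal-field stabilisation preference between square planar and tetrahedral, so four ligands adopt the sterically favoured tetrahedral geometry. → tetrahedral.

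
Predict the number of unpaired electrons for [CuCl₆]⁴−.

1 unpaired electron

Each chloride is −1; balancing the −4 overall charge requires Cu(II).
Copper is a group-11 element; Cu(II) is therefore d⁹.
In an octahedral field the d⁹ configuration is t₂g⁶e_g³ (only one arrangement possible), giving 1 unpaired electron.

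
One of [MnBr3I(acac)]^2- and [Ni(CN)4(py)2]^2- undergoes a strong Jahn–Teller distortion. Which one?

[MnBr3I(acac)]^2-: Ligand charges: each bromide is −1; each iodide is −1; each acetylacetonate is −1. With an overall charge of −2 the manganese centre must be in the +3 oxidation state. Manganese is a group-7 element; Mn(III) is therefore d⁴. Acetylacetonate, bromide, and iodide are weak-field ligands for a first-row metal, so the complex is high-spin. The t₂g³e_g¹ (high-spin) configuration has an unevenly filled e_g set; the Jahn–Teller theorem predicts a tetragonal distortion (typically axial elongation) to lift the degeneracy.
[Ni(CN)4(py)2]^2-: Each cyanide is −1; pyridine is neutral; balancing the −2 overall charge requires Ni(II). Ni sits in group 10, so the d-electron count is 10 − 2 = 8. The d⁸ configuration leaves the e_g set evenly filled (or empty) — no strong Jahn–Teller driving force.

[MnBr3I(acac)]^2-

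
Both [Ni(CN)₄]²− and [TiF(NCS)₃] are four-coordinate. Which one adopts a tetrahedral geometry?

For [Ni(CN)₄]²−: Ligand charges: each cyanide is −1. With an overall charge of −2 the nickel centre must be in the +2 oxidation state. Nickel is a group-10 element; Ni(II) is therefore d⁸. Cyanide is a strong-field ligand (high in the spectrochemical series). A 3d d⁸ ion with strong-field ligands gains enough CFSE to favour square planar over tetrahedral. → square planar.
For [TiF(NCS)₃]: Ligand charges: each fluoride is −1; each isothiocyanate is −1. With an overall charge of 0 the titanium centre must be in the +4 oxidation state. Group 4 minus oxidation state 4 gives a d⁰ configuration. A d⁰ ion has no crystal-field stabilisation preference between square planar and tetrahedral, so four ligands adopt the sterically favoured tetrahedral geometry. → tetrahedral.

[TiF(NCS)₃]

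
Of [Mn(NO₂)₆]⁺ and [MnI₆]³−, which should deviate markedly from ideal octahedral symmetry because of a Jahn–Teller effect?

[MnI₆]³−

[Mn(NO₂)₆]⁺: Summing ligand charges against the +1 overall charge gives an oxidation state of +7 for manganese. Mn sits in group 7, so the d-electron count is 7 − 7 = 0. The d⁰ configuration leaves the e_g set evenly filled (or empty) — no strong Jahn–Teller driving force.
[MnI₆]³−: Each iodide is −1; balancing the −3 overall charge requires Mn(III). Manganese is a group-7 element; Mn(III) is therefore d⁴. Iodide is a weak-field ligand for a first-row metal, so the complex is high-spin. The t₂g³e_g¹ (high-spin) configuration has an unevenly filled e_g set; the Jahn–Teller theorem predicts a tetragonal distortion (typically axial elongation) to lift the degeneracy.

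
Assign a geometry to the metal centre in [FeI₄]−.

tetrahedral

Summing ligand charges against the −1 overall charge gives an oxidation state of +3 for iron.
Fe sits in group 8, so the d-electron count is 8 − 3 = 5.
With 4 monodentate ligands the coordination number is 4.
Iodide is a weak-field ligand.
A high-spin d⁵ ion has zero CFSE in either geometry, so four ligands adopt the sterically favoured tetrahedral geometry.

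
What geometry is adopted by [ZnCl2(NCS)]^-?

Ligand charges: each chloride is −1; each isothiocyanate is −1. With an overall charge of −1 the zinc centre must be in the +2 oxidation state.
Zinc is a group-12 element; Zn(II) is therefore d¹⁰.
Coordination number: 3.
Three ligands around a d¹⁰ centre minimise repulsion in a trigonal-planar arrangement.

trigonal planar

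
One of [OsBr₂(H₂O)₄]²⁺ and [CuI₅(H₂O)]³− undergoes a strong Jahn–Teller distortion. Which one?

[CuI₅(H₂O)]³−

[OsBr₂(H₂O)₄]²⁺: Summing ligand charges against the +2 overall charge gives an oxidation state of +4 for osmium. Group 8 minus oxidation state 4 gives a d⁴ configuration. A 5d ion has a large Δₒ and is invariably low-spin. The d⁴ configuration leaves the e_g set evenly filled (or empty) — no strong Jahn–Teller driving force.
[CuI₅(H₂O)]³−: Ligand charges: each iodide is −1; water is neutral. With an overall charge of −3 the copper centre must be in the +2 oxidation state. Copper is a group-11 element; Cu(II) is therefore d⁹. The t₂g⁶e_g³ configuration has an unevenly filled e_g set; the Jahn–Teller theorem predicts a tetragonal distortion (typically axial elongation) to lift the degeneracy.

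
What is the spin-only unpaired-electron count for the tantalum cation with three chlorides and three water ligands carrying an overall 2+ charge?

Ligand charges: each chloride is −1; water is neutral. With an overall charge of +2 the tantalum centre must be in the +5 oxidation state.
Group 5 minus oxidation state 5 gives a d⁰ configuration.
In an octahedral field the d⁰ configuration is t₂g⁰e_g⁰, giving 0 unpaired electrons.

0 unpaired electrons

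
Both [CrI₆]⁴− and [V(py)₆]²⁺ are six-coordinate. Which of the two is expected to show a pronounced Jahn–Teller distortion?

[CrI₆]⁴−: Each iodide is −1; balancing the −4 overall charge requires Cr(II). Cr sits in group 6, so the d-electron count is 6 − 2 = 4. Iodide is a weak-field ligand for a first-row metal, so the complex is high-spin. The t₂g³e_g¹ (high-spin) configuration has an unevenly filled e_g set; the Jahn–Teller theorem predicts a tetragonal distortion (typically axial elongation) to lift the degeneracy.
[V(py)₆]²⁺: Summing ligand charges against the +2 overall charge gives an oxidation state of +2 for vanadium. Vanadium is a group-5 element; V(II) is therefore d³. The d³ configuration leaves the e_g set evenly filled (or empty) — no strong Jahn–Teller driving force.

[CrI₆]⁴−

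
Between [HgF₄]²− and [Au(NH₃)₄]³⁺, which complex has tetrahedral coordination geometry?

For [HgF₄]²−: Summing ligand charges against the −2 overall charge gives an oxidation state of +2 for mercury. Mercury is a group-12 element; Hg(II) is therefore d¹⁰. A d¹⁰ ion has no crystal-field stabilisation preference between square planar and tetrahedral, so four ligands adopt the sterically favoured tetrahedral geometry. → tetrahedral.
For [Au(NH₃)₄]³⁺: Ammonia is neutral; balancing the +3 overall charge requires Au(III). Group 11 minus oxidation state 3 gives a d⁸ configuration. A 5d d⁸ ion has a large crystal-field splitting; square planar leaves the high-energy d_{x²−y²} orbital empty and maximises CFSE. → square planar.

[HgF₄]²−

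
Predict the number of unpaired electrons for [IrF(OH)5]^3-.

Each fluoride is −1; each hydroxide is −1; balancing the −3 overall charge requires Ir(III).
Ir sits in group 9, so the d-electron count is 9 − 3 = 6.
The spin state decides the count: a 5d ion has a large Δₒ and is invariably low-spin.
An octahedral low-spin d⁶ ion is t₂g⁶e_g⁰, giving 0 unpaired electrons.

0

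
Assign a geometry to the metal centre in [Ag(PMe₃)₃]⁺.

trigonal planar

Ligand charges: trimethylphosphine is neutral. With an overall charge of +1 the silver centre must be in the +1 oxidation state.
Group 11 minus oxidation state 1 gives a d¹⁰ configuration.
Coordination number: 3.
Three ligands around a d¹⁰ centre minimise repulsion in a trigonal-planar arrangement.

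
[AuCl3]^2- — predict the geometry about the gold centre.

trigonal planar

Ligand charges: each chloride is −1. With an overall charge of −2 the gold centre must be in the +1 oxidation state.
Au sits in group 11, so the d-electron count is 11 − 1 = 10.
Coordination number: 3.
Three ligands around a d¹⁰ centre minimise repulsion in a trigonal-planar arrangement.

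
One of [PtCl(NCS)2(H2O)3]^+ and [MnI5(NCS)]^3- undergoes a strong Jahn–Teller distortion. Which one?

[MnI5(NCS)]^3-

[PtCl(NCS)2(H2O)3]^+: Each chloride is −1; each isothiocyanate is −1; water is neutral; balancing the +1 overall charge requires Pt(IV). Group 10 minus oxidation state 4 gives a d⁶ configuration. A 5d ion has a large Δₒ and is invariably low-spin. The d⁶ configuration leaves the e_g set evenly filled (or empty) — no strong Jahn–Teller driving force.
[MnI5(NCS)]^3-: Each iodide is −1; each isothiocyanate is −1; balancing the −3 overall charge requires Mn(III). Mn sits in group 7, so the d-electron count is 7 − 3 = 4. Iodide and isothiocyanate are weak-field ligands for a first-row metal, so the complex is high-spin. The t₂g³e_g¹ (high-spin) configuration has an unevenly filled e_g set; the Jahn–Teller theorem predicts a tetragonal distortion (typically axial elongation) to lift the degeneracy.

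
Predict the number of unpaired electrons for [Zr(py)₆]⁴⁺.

Summing ligand charges against the +4 overall charge gives an oxidation state of +4 for zirconium.
Zr sits in group 4, so the d-electron count is 4 − 4 = 0.
In an octahedral field the d⁰ configuration is t₂g⁰e_g⁰, giving 0 unpaired electrons.

0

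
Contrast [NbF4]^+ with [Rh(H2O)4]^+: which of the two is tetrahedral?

[NbF4]^+

For [NbF4]^+: Each fluoride is −1; balancing the +1 overall charge requires Nb(V). Niobium is a group-5 element; Nb(V) is therefore d⁰. A d⁰ ion has no crystal-field stabilisation preference between square planar and tetrahedral, so four ligands adopt the sterically favoured tetrahedral geometry. → tetrahedral.
For [Rh(H2O)4]^+: Water is neutral; balancing the +1 overall charge requires Rh(I). Group 9 minus oxidation state 1 gives a d⁸ configuration. A 4d d⁸ ion has a large crystal-field splitting; square planar leaves the high-energy d_{x²−y²} orbital empty and maximises CFSE. → square planar.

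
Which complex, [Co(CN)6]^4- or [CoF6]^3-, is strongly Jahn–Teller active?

[Co(CN)6]^4-: Each cyanide is −1; balancing the −4 overall charge requires Co(II). Cobalt is a group-9 element; Co(II) is therefore d⁷. Cyanide is a strong-field ligand (high in the spectrochemical series) for a first-row metal, so the complex is low-spin. The t₂g⁶e_g¹ (low-spin) configuration has an unevenly filled e_g set; the Jahn–Teller theorem predicts a tetragonal distortion (typically axial elongation) to lift the degeneracy.
[CoF6]^3-: Each fluoride is −1; balancing the −3 overall charge requires Co(III). Group 9 minus oxidation state 3 gives a d⁶ configuration. Fluoride is the one ligand weak enough to leave Co(III) high-spin — [CoF₆]³⁻ is the classic exception. The d⁶ configuration leaves the e_g set evenly filled (or empty) — no strong Jahn–Teller driving force.

[Co(CN)6]^4-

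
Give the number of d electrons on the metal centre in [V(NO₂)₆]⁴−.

Each nitro (N-bound nitrite) is −1; balancing the −4 overall charge requires V(II).
Vanadium is a group-5 element; V(II) is therefore d³.

d3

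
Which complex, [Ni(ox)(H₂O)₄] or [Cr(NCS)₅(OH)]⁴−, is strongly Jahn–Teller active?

[Ni(ox)(H₂O)₄]: Summing ligand charges against the 0 overall charge gives an oxidation state of +2 for nickel. Nickel is a group-10 element; Ni(II) is therefore d⁸. The d⁸ configuration leaves the e_g set evenly filled (or empty) — no strong Jahn–Teller driving force.
[Cr(NCS)₅(OH)]⁴−: Summing ligand charges against the −4 overall charge gives an oxidation state of +2 for chromium. Chromium is a group-6 element; Cr(II) is therefore d⁴. Hydroxide and isothiocyanate are weak-field ligands for a first-row metal, so the complex is high-spin. The t₂g³e_g¹ (high-spin) configuration has an unevenly filled e_g set; the Jahn–Teller theorem predicts a tetragonal distortion (typically axial elongation) to lift the degeneracy.

[Cr(NCS)₅(OH)]⁴−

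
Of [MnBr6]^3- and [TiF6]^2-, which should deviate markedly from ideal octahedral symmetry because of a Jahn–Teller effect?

[MnBr6]^3-: Summing ligand charges against the −3 overall charge gives an oxidation state of +3 for manganese. Manganese is a group-7 element; Mn(III) is therefore d⁴. Bromide is a weak-field ligand for a first-row metal, so the complex is high-spin. The t₂g³e_g¹ (high-spin) configuration has an unevenly filled e_g set; the Jahn–Teller theorem predicts a tetragonal distortion (typically axial elongation) to lift the degeneracy.
[TiF6]^2-: Summing ligand charges against the −2 overall charge gives an oxidation state of +4 for titanium. Group 4 minus oxidation state 4 gives a d⁰ configuration. The d⁰ configuration leaves the e_g set evenly filled (or empty) — no strong Jahn–Teller driving force.

[MnBr6]^3-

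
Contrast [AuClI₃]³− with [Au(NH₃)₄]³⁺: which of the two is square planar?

For [AuClI₃]³−: Each chloride is −1; each iodide is −1; balancing the −3 overall charge requires Au(I). Group 11 minus oxidation state 1 gives a d¹⁰ configuration. A d¹⁰ ion has no crystal-field stabilisation preference between square planar and tetrahedral, so four ligands adopt the sterically favoured tetrahedral geometry. → tetrahedral.
For [Au(NH₃)₄]³⁺: Ammonia is neutral; balancing the +3 overall charge requires Au(III). Gold is a group-11 element; Au(III) is therefore d⁸. A 5d d⁸ ion has a large crystal-field splitting; square planar leaves the high-energy d_{x²−y²} orbital empty and maximises CFSE. → square planar.

[Au(NH₃)₄]³⁺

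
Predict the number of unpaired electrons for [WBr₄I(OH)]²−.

2 unpaired electrons

Summing ligand charges against the −2 overall charge gives an oxidation state of +4 for tungsten.
W sits in group 6, so the d-electron count is 6 − 4 = 2.
In an octahedral field the d² configuration is t₂g²e_g⁰ (only one arrangement possible), giving 2 unpaired electrons.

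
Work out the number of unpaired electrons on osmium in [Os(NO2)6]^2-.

2

Each nitro (N-bound nitrite) is −1; balancing the −2 overall charge requires Os(IV).
Group 8 minus oxidation state 4 gives a d⁴ configuration.
The spin state decides the count: a 5d ion has a large Δₒ and is invariably low-spin.
An octahedral low-spin d⁴ ion is t₂g⁴e_g⁰, giving 2 unpaired electrons.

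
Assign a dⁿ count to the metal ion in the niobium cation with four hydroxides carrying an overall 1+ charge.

Summing ligand charges against the +1 overall charge gives an oxidation state of +5 for niobium.
Niobium is a group-5 element; Nb(V) is therefore d⁰.

d0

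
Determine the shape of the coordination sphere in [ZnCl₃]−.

Summing ligand charges against the −1 overall charge gives an oxidation state of +2 for zinc.
Zn sits in group 12, so the d-electron count is 12 − 2 = 10.
With 3 monodentate ligands the coordination number is 3.
Three ligands around a d¹⁰ centre minimise repulsion in a trigonal-planar arrangement.

trigonal planar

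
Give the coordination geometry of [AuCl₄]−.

square planar

Ligand charges: each chloride is −1. With an overall charge of −1 the gold centre must be in the +3 oxidation state.
Au sits in group 11, so the d-electron count is 11 − 3 = 8.
Coordination number: 4.
A 5d d⁸ ion has a large crystal-field splitting; square planar leaves the high-energy d_{x²−y²} orbital empty and maximises CFSE.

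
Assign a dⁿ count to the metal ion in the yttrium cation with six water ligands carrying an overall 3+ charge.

d⁰

Summing ligand charges against the +3 overall charge gives an oxidation state of +3 for yttrium.
Yttrium is a group-3 element; Y(III) is therefore d⁰.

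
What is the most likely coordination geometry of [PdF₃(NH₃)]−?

Summing ligand charges against the −1 overall charge gives an oxidation state of +2 for palladium.
Group 10 minus oxidation state 2 gives a d⁸ configuration.
Coordination number: 4.
A 4d d⁸ ion has a large crystal-field splitting; square planar leaves the high-energy d_{x²−y²} orbital empty and maximises CFSE.

square planar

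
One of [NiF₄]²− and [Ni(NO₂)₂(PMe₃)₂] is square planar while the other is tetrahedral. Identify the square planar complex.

[Ni(NO₂)₂(PMe₃)₂]

For [NiF₄]²−: Ligand charges: each fluoride is −1. With an overall charge of −2 the nickel centre must be in the +2 oxidation state. Ni sits in group 10, so the d-electron count is 10 − 2 = 8. Fluoride is a weak-field ligand. With weak-field ligands the CFSE gain from square planar is small, so a 3d d⁸ ion takes the sterically preferred tetrahedral geometry. → tetrahedral.
For [Ni(NO₂)₂(PMe₃)₂]: Ligand charges: each nitro (N-bound nitrite) is −1; trimethylphosphine is neutral. With an overall charge of 0 the nickel centre must be in the +2 oxidation state. Group 10 minus oxidation state 2 gives a d⁸ configuration. Nitro (N-bound nitrite) and trimethylphosphine are strong-field ligands (high in the spectrochemical series). A 3d d⁸ ion with strong-field ligands gains enough CFSE to favour square planar over tetrahedral. → square planar.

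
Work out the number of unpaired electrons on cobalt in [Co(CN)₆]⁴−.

Ligand charges: each cyanide is −1. With an overall charge of −4 the cobalt centre must be in the +2 oxidation state.
Group 9 minus oxidation state 2 gives a d⁷ configuration.
The spin state decides the count: Cyanide is a strong-field ligand (high in the spectrochemical series) for a first-row metal, so the complex is low-spin.
An octahedral low-spin d⁷ ion is t₂g⁶e_g¹, giving 1 unpaired electron.

1 unpaired electron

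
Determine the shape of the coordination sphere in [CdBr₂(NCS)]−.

trigonal planar

Each bromide is −1; each isothiocyanate is −1; balancing the −1 overall charge requires Cd(II).
Cd sits in group 12, so the d-electron count is 12 − 2 = 10.
Coordination number: 3.
Three ligands around a d¹⁰ centre minimise repulsion in a trigonal-planar arrangement.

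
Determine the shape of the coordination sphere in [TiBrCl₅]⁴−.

octahedral

Summing ligand charges against the −4 overall charge gives an oxidation state of +2 for titanium.
Titanium is a group-4 element; Ti(II) is therefore d².
Coordination number: 6.
Six donors around a single metal centre give an octahedral coordination sphere.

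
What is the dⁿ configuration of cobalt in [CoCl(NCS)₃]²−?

Each chloride is −1; each isothiocyanate is −1; balancing the −2 overall charge requires Co(II).
Group 9 minus oxidation state 2 gives a d⁷ configuration.

d⁷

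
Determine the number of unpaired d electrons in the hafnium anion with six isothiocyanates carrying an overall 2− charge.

0

Ligand charges: each isothiocyanate is −1. With an overall charge of −2 the hafnium centre must be in the +4 oxidation state.
Hf sits in group 4, so the d-electron count is 4 − 4 = 0.
In an octahedral field the d⁰ configuration is t₂g⁰e_g⁰, giving 0 unpaired electrons.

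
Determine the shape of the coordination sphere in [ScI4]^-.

Each iodide is −1; balancing the −1 overall charge requires Sc(III).
Group 3 minus oxidation state 3 gives a d⁰ configuration.
Coordination number: 4.
A d⁰ ion has no crystal-field stabilisation preference between square planar and tetrahedral, so four ligands adopt the sterically favoured tetrahedral geometry.

tetrahedral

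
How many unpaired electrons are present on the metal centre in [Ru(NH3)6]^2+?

Ligand charges: ammonia is neutral. With an overall charge of +2 the ruthenium centre must be in the +2 oxidation state.
Group 8 minus oxidation state 2 gives a d⁶ configuration.
The spin state decides the count: a 4d ion has a large Δₒ and is invariably low-spin.
An octahedral low-spin d⁶ ion is t₂g⁶e_g⁰, giving 0 unpaired electrons.

0 unpaired electrons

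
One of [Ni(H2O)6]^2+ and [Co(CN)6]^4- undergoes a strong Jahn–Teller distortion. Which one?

[Ni(H2O)6]^2+: Ligand charges: water is neutral. With an overall charge of +2 the nickel centre must be in the +2 oxidation state. Group 10 minus oxidation state 2 gives a d⁸ configuration. The d⁸ configuration leaves the e_g set evenly filled (or empty) — no strong Jahn–Teller driving force.
[Co(CN)6]^4-: Ligand charges: each cyanide is −1. With an overall charge of −4 the cobalt centre must be in the +2 oxidation state. Group 9 minus oxidation state 2 gives a d⁷ configuration. Cyanide is a strong-field ligand (high in the spectrochemical series) for a first-row metal, so the complex is low-spin. The t₂g⁶e_g¹ (low-spin) configuration has an unevenly filled e_g set; the Jahn–Teller theorem predicts a tetragonal distortion (typically axial elongation) to lift the degeneracy.

[Co(CN)6]^4-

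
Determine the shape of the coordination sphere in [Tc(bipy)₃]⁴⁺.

octahedral

2,2′-bipyridine is neutral; balancing the +4 overall charge requires Tc(IV).
Tc sits in group 7, so the d-electron count is 7 − 4 = 3.
Counting donor atoms: 3×2,2′-bipyridine (bidentate) → 6 donors. Coordination number = 6.
Six donors around a single metal centre give an octahedral coordination sphere.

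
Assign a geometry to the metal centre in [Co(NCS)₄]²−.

Each isothiocyanate is −1; balancing the −2 overall charge requires Co(II).
Group 9 minus oxidation state 2 gives a d⁷ configuration.
With 4 monodentate ligands the coordination number is 4.
Isothiocyanate is a weak-field ligand.
For a high-spin 3d d⁷ ion with weak-field ligands the small Δₜ gives little square-planar CFSE advantage, so four ligands adopt the sterically favoured tetrahedral geometry.

tetrahedral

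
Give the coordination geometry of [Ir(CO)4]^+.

square planar

Ligand charges: carbonyl is neutral. With an overall charge of +1 the iridium centre must be in the +1 oxidation state.
Group 9 minus oxidation state 1 gives a d⁸ configuration.
Coordination number: 4.
A 5d d⁸ ion has a large crystal-field splitting; square planar leaves the high-energy d_{x²−y²} orbital empty and maximises CFSE.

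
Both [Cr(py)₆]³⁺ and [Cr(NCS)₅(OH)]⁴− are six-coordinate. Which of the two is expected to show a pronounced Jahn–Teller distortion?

[Cr(NCS)₅(OH)]⁴−

[Cr(py)₆]³⁺: Pyridine is neutral; balancing the +3 overall charge requires Cr(III). Group 6 minus oxidation state 3 gives a d³ configuration. The d³ configuration leaves the e_g set evenly filled (or empty) — no strong Jahn–Teller driving force.
[Cr(NCS)₅(OH)]⁴−: Ligand charges: each isothiocyanate is −1; each hydroxide is −1. With an overall charge of −4 the chromium centre must be in the +2 oxidation state. Chromium is a group-6 element; Cr(II) is therefore d⁴. Hydroxide and isothiocyanate are weak-field ligands for a first-row metal, so the complex is high-spin. The t₂g³e_g¹ (high-spin) configuration has an unevenly filled e_g set; the Jahn–Teller theorem predicts a tetragonal distortion (typically axial elongation) to lift the degeneracy.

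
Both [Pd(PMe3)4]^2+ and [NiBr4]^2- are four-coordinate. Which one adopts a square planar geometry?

For [Pd(PMe3)4]^2+: Summing ligand charges against the +2 overall charge gives an oxidation state of +2 for palladium. Palladium is a group-10 element; Pd(II) is therefore d⁸. A 4d d⁸ ion has a large crystal-field splitting; square planar leaves the high-energy d_{x²−y²} orbital empty and maximises CFSE. → square planar.
For [NiBr4]^2-: Summing ligand charges against the −2 overall charge gives an oxidation state of +2 for nickel. Nickel is a group-10 element; Ni(II) is therefore d⁸. Bromide is a weak-field ligand. With weak-field ligands the CFSE gain from square planar is small, so a 3d d⁸ ion takes the sterically preferred tetrahedral geometry. → tetrahedral.

[Pd(PMe3)4]^2+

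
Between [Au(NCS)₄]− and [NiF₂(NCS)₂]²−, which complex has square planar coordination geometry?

[Au(NCS)₄]−

For [Au(NCS)₄]−: Each isothiocyanate is −1; balancing the −1 overall charge requires Au(III). Group 11 minus oxidation state 3 gives a d⁸ configuration. A 5d d⁸ ion has a large crystal-field splitting; square planar leaves the high-energy d_{x²−y²} orbital empty and maximises CFSE. → square planar.
For [NiF₂(NCS)₂]²−: Each fluoride is −1; each isothiocyanate is −1; balancing the −2 overall charge requires Ni(II). Group 10 minus oxidation state 2 gives a d⁸ configuration. Fluoride and isothiocyanate are weak-field ligands. With weak-field ligands the CFSE gain from square planar is small, so a 3d d⁸ ion takes the sterically preferred tetrahedral geometry. → tetrahedral.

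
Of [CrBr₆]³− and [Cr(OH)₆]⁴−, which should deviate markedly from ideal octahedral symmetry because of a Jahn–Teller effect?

[Cr(OH)₆]⁴−

[CrBr₆]³−: Ligand charges: each bromide is −1. With an overall charge of −3 the chromium centre must be in the +3 oxidation state. Cr sits in group 6, so the d-electron count is 6 − 3 = 3. The d³ configuration leaves the e_g set evenly filled (or empty) — no strong Jahn–Teller driving force.
[Cr(OH)₆]⁴−: Summing ligand charges against the −4 overall charge gives an oxidation state of +2 for chromium. Group 6 minus oxidation state 2 gives a d⁴ configuration. Hydroxide is a weak-field ligand for a first-row metal, so the complex is high-spin. The t₂g³e_g¹ (high-spin) configuration has an unevenly filled e_g set; the Jahn–Teller theorem predicts a tetragonal distortion (typically axial elongation) to lift the degeneracy.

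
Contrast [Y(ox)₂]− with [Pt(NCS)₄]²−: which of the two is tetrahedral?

[Y(ox)₂]−

For [Y(ox)₂]−: Summing ligand charges against the −1 overall charge gives an oxidation state of +3 for yttrium. Yttrium is a group-3 element; Y(III) is therefore d⁰. A d⁰ ion has no crystal-field stabilisation preference between square planar and tetrahedral, so four ligands adopt the sterically favoured tetrahedral geometry. → tetrahedral.
For [Pt(NCS)₄]²−: Each isothiocyanate is −1; balancing the −2 overall charge requires Pt(II). Platinum is a group-10 element; Pt(II) is therefore d⁸. A 5d d⁸ ion has a large crystal-field splitting; square planar leaves the high-energy d_{x²−y²} orbital empty and maximises CFSE. → square planar.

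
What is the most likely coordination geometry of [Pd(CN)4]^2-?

Ligand charges: each cyanide is −1. With an overall charge of −2 the palladium centre must be in the +2 oxidation state.
Palladium is a group-10 element; Pd(II) is therefore d⁸.
With 4 monodentate ligands the coordination number is 4.
A 4d d⁸ ion has a large crystal-field splitting; square planar leaves the high-energy d_{x²−y²} orbital empty and maximises CFSE.

square planar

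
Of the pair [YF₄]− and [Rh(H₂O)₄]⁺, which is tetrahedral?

[YF₄]−

For [YF₄]−: Ligand charges: each fluoride is −1. With an overall charge of −1 the yttrium centre must be in the +3 oxidation state. Y sits in group 3, so the d-electron count is 3 − 3 = 0. A d⁰ ion has no crystal-field stabilisation preference between square planar and tetrahedral, so four ligands adopt the sterically favoured tetrahedral geometry. → tetrahedral.
For [Rh(H₂O)₄]⁺: Water is neutral; balancing the +1 overall charge requires Rh(I). Rh sits in group 9, so the d-electron count is 9 − 1 = 8. A 4d d⁸ ion has a large crystal-field splitting; square planar leaves the high-energy d_{x²−y²} orbital empty and maximises CFSE. → square planar.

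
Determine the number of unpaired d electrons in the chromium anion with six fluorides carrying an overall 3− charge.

Summing ligand charges against the −3 overall charge gives an oxidation state of +3 for chromium.
Chromium is a group-6 element; Cr(III) is therefore d³.
In an octahedral field the d³ configuration is t₂g³e_g⁰ (only one arrangement possible), giving 3 unpaired electrons.

3 unpaired electrons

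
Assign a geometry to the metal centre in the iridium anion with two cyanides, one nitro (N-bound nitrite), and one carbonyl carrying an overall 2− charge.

Ligand charges: each cyanide is −1; each nitro (N-bound nitrite) is −1; carbonyl is neutral. With an overall charge of −2 the iridium centre must be in the +1 oxidation state.
Group 9 minus oxidation state 1 gives a d⁸ configuration.
With 4 monodentate ligands the coordination number is 4.
A 5d d⁸ ion has a large crystal-field splitting; square planar leaves the high-energy d_{x²−y²} orbital empty and maximises CFSE.

square planar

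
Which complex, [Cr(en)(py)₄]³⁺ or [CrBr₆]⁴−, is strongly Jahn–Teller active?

[CrBr₆]⁴−

[Cr(en)(py)₄]³⁺: Ethylenediamine is neutral; pyridine is neutral; balancing the +3 overall charge requires Cr(III). Cr sits in group 6, so the d-electron count is 6 − 3 = 3. The d³ configuration leaves the e_g set evenly filled (or empty) — no strong Jahn–Teller driving force.
[CrBr₆]⁴−: Summing ligand charges against the −4 overall charge gives an oxidation state of +2 for chromium. Group 6 minus oxidation state 2 gives a d⁴ configuration. Bromide is a weak-field ligand for a first-row metal, so the complex is high-spin. The t₂g³e_g¹ (high-spin) configuration has an unevenly filled e_g set; the Jahn–Teller theorem predicts a tetragonal distortion (typically axial elongation) to lift the degeneracy.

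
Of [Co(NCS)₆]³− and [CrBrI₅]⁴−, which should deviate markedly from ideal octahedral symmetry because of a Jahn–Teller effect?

[Co(NCS)₆]³−: Ligand charges: each isothiocyanate is −1. With an overall charge of −3 the cobalt centre must be in the +3 oxidation state. Co sits in group 9, so the d-electron count is 9 − 3 = 6. Co(III) has an exceptionally large octahedral splitting and is low-spin with essentially every ligand except fluoride. The d⁶ configuration leaves the e_g set evenly filled (or empty) — no strong Jahn–Teller driving force.
[CrBrI₅]⁴−: Ligand charges: each bromide is −1; each iodide is −1. With an overall charge of −4 the chromium centre must be in the +2 oxidation state. Cr sits in group 6, so the d-electron count is 6 − 2 = 4. Bromide and iodide are weak-field ligands for a first-row metal, so the complex is high-spin. The t₂g³e_g¹ (high-spin) configuration has an unevenly filled e_g set; the Jahn–Teller theorem predicts a tetragonal distortion (typically axial elongation) to lift the degeneracy.

[CrBrI₅]⁴−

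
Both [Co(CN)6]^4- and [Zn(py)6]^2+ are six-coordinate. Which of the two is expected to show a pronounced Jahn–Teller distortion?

[Co(CN)6]^4-

[Co(CN)6]^4-: Ligand charges: each cyanide is −1. With an overall charge of −4 the cobalt centre must be in the +2 oxidation state. Cobalt is a group-9 element; Co(II) is therefore d⁷. Cyanide is a strong-field ligand (high in the spectrochemical series) for a first-row metal, so the complex is low-spin. The t₂g⁶e_g¹ (low-spin) configuration has an unevenly filled e_g set; the Jahn–Teller theorem predicts a tetragonal distortion (typically axial elongation) to lift the degeneracy.
[Zn(py)6]^2+: Summing ligand charges against the +2 overall charge gives an oxidation state of +2 for zinc. Group 12 minus oxidation state 2 gives a d¹⁰ configuration. The d¹⁰ configuration leaves the e_g set evenly filled (or empty) — no strong Jahn–Teller driving force.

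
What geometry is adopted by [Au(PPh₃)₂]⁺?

linear

Summing ligand charges against the +1 overall charge gives an oxidation state of +1 for gold.
Au sits in group 11, so the d-electron count is 11 − 1 = 10.
Coordination number: 2.
A d¹⁰ ion with only two ligands adopts a linear arrangement (sp hybridisation; no CFSE preference).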